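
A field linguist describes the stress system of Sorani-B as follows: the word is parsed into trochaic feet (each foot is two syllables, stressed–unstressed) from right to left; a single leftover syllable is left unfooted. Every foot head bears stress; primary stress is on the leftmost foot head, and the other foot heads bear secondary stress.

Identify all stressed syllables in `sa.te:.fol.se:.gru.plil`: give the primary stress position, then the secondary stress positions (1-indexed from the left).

primary 1, secondary 3, 5

Parse right to left into trochaic (ˈσσ) feet: (ˈsa.te:) (ˈfol.se:) (ˈgru.plil).
Foot heads (stressed positions): 1, 3, 5.
End Rule Leftmost: primary stress on the leftmost head = syllable 1.
Secondary stress on 3, 5: ˈsa.te:.ˌfol.se:.ˌgru.plil.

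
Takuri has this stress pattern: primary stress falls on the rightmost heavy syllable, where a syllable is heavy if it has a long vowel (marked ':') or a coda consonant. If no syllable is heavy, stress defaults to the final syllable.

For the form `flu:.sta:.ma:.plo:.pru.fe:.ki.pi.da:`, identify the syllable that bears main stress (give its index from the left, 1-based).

Weights: 1 flu: H, 2 sta: H, 3 ma: H, 4 plo: H, 5 pru L, 6 fe: H, 7 ki L, 8 pi L, 9 da: H.
Heavy syllables in the domain: 1, 2, 3, 4, 6, 9. The rightmost is syllable 9 (da:).
Primary stress: syllable 9 → flu:.sta:.ma:.plo:.pru.fe:.ki.pi.ˈda:.

9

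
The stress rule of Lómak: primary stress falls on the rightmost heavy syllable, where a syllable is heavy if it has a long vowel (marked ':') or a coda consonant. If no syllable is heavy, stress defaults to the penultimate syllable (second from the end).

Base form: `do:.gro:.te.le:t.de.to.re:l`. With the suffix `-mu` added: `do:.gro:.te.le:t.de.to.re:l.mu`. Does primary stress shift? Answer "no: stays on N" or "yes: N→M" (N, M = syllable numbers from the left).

Base `do:.gro:.te.le:t.de.to.re:l` (7 syllables):
  Weights: 1 do: H, 2 gro: H, 3 te L, 4 le:t H, 5 de L, 6 to L, 7 re:l H.
  Heavy syllables in the domain: 1, 2, 4, 7. The rightmost is syllable 7 (re:l).
  → primary stress on syllable 7.
Suffixed `do:.gro:.te.le:t.de.to.re:l.mu` (8 syllables):
  Weights: 1 do: H, 2 gro: H, 3 te L, 4 le:t H, 5 de L, 6 to L, 7 re:l H, 8 mu L.
  Heavy syllables in the domain: 1, 2, 4, 7. The rightmost is syllable 7 (re:l).
  → primary stress on syllable 7.

no: stays on 7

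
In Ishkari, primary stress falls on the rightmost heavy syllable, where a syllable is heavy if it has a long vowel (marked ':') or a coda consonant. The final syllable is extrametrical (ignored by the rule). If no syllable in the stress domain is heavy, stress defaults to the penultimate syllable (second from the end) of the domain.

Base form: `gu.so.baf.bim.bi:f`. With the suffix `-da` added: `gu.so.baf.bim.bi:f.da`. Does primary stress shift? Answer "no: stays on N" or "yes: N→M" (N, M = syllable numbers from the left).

Base `gu.so.baf.bim.bi:f` (5 syllables):
  The final syllable (5, bi:f) is extrametrical; the stress domain is syllables 1–4.
  Weights: 1 gu L, 2 so L, 3 baf H, 4 bim H.
  Heavy syllables in the domain: 3, 4. The rightmost is syllable 4 (bim).
  → primary stress on syllable 4.
Suffixed `gu.so.baf.bim.bi:f.da` (6 syllables):
  The final syllable (6, da) is extrametrical; the stress domain is syllables 1–5.
  Weights: 1 gu L, 2 so L, 3 baf H, 4 bim H, 5 bi:f H.
  Heavy syllables in the domain: 3, 4, 5. The rightmost is syllable 5 (bi:f).
  → primary stress on syllable 5.

yes: 4→5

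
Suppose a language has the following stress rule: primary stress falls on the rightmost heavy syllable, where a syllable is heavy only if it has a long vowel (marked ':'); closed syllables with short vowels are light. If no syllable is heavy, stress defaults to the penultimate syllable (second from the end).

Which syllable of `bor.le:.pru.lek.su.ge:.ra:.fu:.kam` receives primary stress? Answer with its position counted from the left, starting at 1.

Weights: 1 bor L, 2 le: H, 3 pru L, 4 lek L, 5 su L, 6 ge: H, 7 ra: H, 8 fu: H, 9 kam L.
Heavy syllables in the domain: 2, 6, 7, 8. The rightmost is syllable 8 (fu:).
Primary stress: syllable 8 → bor.le:.pru.lek.su.ge:.ra:.ˈfu:.kam.

8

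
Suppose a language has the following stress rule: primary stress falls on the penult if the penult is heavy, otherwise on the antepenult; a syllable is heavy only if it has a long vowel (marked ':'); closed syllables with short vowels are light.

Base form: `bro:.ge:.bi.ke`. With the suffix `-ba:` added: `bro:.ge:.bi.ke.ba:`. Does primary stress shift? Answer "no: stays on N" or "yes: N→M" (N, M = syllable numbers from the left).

yes: 2→3

Base `bro:.ge:.bi.ke` (4 syllables):
  Weights: 2 ge: H, 3 bi L, 4 ke L.
  The penult (syllable 3, bi) is light, so stress falls on the antepenult (syllable 2, ge:).
  → primary stress on syllable 2.
Suffixed `bro:.ge:.bi.ke.ba:` (5 syllables):
  Weights: 3 bi L, 4 ke L, 5 ba: H.
  The penult (syllable 4, ke) is light, so stress falls on the antepenult (syllable 3, bi).
  → primary stress on syllable 3.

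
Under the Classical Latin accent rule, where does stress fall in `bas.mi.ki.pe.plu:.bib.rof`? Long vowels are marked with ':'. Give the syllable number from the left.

Classical Latin: stress the penult if heavy (long vowel or closed), else the antepenult.
Weights: 5 plu: H, 6 bib H, 7 rof H.
The penult (syllable 6, bib) is heavy, so it takes stress.
Stress on syllable 6: bas.mi.ki.pe.plu:.ˈbib.rof.

6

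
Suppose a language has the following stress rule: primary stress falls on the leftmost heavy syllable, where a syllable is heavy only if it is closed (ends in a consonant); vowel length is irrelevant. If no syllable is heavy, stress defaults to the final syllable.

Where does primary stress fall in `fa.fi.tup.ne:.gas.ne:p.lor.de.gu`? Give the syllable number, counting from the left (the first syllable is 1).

Weights: 1 fa L, 2 fi L, 3 tup H, 4 ne: L, 5 gas H, 6 ne:p H, 7 lor H, 8 de L, 9 gu L.
Heavy syllables in the domain: 3, 5, 6, 7. The leftmost is syllable 3 (tup).
Primary stress: syllable 3 → fa.fi.ˈtup.ne:.gas.ne:p.lor.de.gu.

3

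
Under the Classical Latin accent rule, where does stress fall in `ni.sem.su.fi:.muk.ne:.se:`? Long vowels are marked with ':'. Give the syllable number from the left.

6

Classical Latin: stress the penult if heavy (long vowel or closed), else the antepenult.
Weights: 5 muk H, 6 ne: H, 7 se: H.
The penult (syllable 6, ne:) is heavy, so it takes stress.
Stress on syllable 6: ni.sem.su.fi:.muk.ˈne:.se:.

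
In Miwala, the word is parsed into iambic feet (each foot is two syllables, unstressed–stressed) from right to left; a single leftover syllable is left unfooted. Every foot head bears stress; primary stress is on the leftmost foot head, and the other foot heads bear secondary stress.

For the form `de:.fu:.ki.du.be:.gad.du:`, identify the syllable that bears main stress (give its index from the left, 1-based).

Parse right to left into iambic (σˈσ) feet: de: (fu:.ˈki) (du.ˈbe:) (gad.ˈdu:). Syllable 1 is left unfooted.
Foot heads (stressed positions): 3, 5, 7.
End Rule Leftmost: primary stress on the leftmost head = syllable 3.
Primary stress: syllable 3 → de:.fu:.ˈki.du.be:.gad.du:.

3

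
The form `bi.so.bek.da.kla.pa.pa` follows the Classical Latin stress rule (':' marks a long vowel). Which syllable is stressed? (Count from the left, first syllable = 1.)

Classical Latin: stress the penult if heavy (long vowel or closed), else the antepenult.
Weights: 5 kla L, 6 pa L, 7 pa L.
The penult (syllable 6, pa) is light, so stress falls on the antepenult (syllable 5, kla).
Stress on syllable 5: bi.so.bek.da.ˈkla.pa.pa.

5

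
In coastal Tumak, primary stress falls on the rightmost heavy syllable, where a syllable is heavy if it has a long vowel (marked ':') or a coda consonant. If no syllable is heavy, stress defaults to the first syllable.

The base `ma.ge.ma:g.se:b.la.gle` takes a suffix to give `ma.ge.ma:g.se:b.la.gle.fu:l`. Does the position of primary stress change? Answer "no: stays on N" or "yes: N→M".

Base `ma.ge.ma:g.se:b.la.gle` (6 syllables):
  Weights: 1 ma L, 2 ge L, 3 ma:g H, 4 se:b H, 5 la L, 6 gle L.
  Heavy syllables in the domain: 3, 4. The rightmost is syllable 4 (se:b).
  → primary stress on syllable 4.
Suffixed `ma.ge.ma:g.se:b.la.gle.fu:l` (7 syllables):
  Weights: 1 ma L, 2 ge L, 3 ma:g H, 4 se:b H, 5 la L, 6 gle L, 7 fu:l H.
  Heavy syllables in the domain: 3, 4, 7. The rightmost is syllable 7 (fu:l).
  → primary stress on syllable 7.

yes: 4→7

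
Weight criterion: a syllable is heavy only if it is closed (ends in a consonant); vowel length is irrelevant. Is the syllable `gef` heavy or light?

`gef`: short vowel, closed (coda /f/). Closed (coda /f/) → heavy.

heavy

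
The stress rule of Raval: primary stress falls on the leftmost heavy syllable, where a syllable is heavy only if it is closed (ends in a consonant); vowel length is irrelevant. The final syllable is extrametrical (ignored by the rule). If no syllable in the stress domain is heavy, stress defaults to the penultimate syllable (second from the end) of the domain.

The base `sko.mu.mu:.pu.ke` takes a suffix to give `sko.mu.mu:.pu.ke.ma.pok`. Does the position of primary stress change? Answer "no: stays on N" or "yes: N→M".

Base `sko.mu.mu:.pu.ke` (5 syllables):
  The final syllable (5, ke) is extrametrical; the stress domain is syllables 1–4.
  Weights: 1 sko L, 2 mu L, 3 mu: L, 4 pu L.
  No heavy syllable in the domain; default to the penultimate syllable (second from the end) of the domain = syllable 3.
  → primary stress on syllable 3.
Suffixed `sko.mu.mu:.pu.ke.ma.pok` (7 syllables):
  The final syllable (7, pok) is extrametrical; the stress domain is syllables 1–6.
  Weights: 1 sko L, 2 mu L, 3 mu: L, 4 pu L, 5 ke L, 6 ma L.
  No heavy syllable in the domain; default to the penultimate syllable (second from the end) of the domain = syllable 5.
  → primary stress on syllable 5.

yes: 3→5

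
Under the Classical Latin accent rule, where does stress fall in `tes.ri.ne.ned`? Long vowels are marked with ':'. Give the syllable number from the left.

Classical Latin: stress the penult if heavy (long vowel or closed), else the antepenult.
Weights: 2 ri L, 3 ne L, 4 ned H.
The penult (syllable 3, ne) is light, so stress falls on the antepenult (syllable 2, ri).
Stress on syllable 2: tes.ˈri.ne.ned.

2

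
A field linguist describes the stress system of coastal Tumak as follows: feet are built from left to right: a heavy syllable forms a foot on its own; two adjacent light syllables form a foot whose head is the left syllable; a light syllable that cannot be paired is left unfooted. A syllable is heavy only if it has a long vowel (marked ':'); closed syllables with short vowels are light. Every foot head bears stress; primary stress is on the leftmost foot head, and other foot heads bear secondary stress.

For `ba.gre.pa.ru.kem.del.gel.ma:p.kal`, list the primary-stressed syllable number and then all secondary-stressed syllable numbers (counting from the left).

primary 1, secondary 3, 5, 8

Weights: 1 ba L, 2 gre L, 3 pa L, 4 ru L, 5 kem L, 6 del L, 7 gel L, 8 ma:p H, 9 kal L.
Parse left to right (heavy = foot alone; LL = one foot; stranded L unfooted): (ˈba.gre) (ˈpa.ru) (ˈkem.del) gel (ˈma:p) kal.
Foot heads: 1, 3, 5, 8.
Primary stress on the leftmost head = syllable 1.
Secondary stress on 3, 5, 8: ˈba.gre.ˌpa.ru.ˌkem.del.gel.ˌma:p.kal.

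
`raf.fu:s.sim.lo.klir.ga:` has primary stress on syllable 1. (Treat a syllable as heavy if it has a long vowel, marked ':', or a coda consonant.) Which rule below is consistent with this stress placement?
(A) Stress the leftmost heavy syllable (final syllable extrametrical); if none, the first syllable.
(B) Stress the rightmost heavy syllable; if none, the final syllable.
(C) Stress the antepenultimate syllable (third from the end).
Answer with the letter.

Rule A → syllable 1 ✓.
Rule B → syllable 6 (observed: 1).
Rule C → syllable 4 (observed: 1).

A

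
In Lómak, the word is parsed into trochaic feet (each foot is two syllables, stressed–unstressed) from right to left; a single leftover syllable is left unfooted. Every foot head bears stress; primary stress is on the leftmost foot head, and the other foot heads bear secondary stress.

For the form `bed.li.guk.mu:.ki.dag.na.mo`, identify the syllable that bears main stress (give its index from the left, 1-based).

Parse right to left into trochaic (ˈσσ) feet: (ˈbed.li) (ˈguk.mu:) (ˈki.dag) (ˈna.mo).
Foot heads (stressed positions): 1, 3, 5, 7.
End Rule Leftmost: primary stress on the leftmost head = syllable 1.
Primary stress: syllable 1 → ˈbed.li.guk.mu:.ki.dag.na.mo.

1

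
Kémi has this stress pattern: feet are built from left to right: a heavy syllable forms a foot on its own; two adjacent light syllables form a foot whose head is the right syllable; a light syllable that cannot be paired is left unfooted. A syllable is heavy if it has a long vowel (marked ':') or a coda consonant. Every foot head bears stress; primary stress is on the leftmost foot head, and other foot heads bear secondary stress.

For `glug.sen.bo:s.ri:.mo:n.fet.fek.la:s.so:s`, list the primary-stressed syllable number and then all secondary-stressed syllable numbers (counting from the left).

Weights: 1 glug H, 2 sen H, 3 bo:s H, 4 ri: H, 5 mo:n H, 6 fet H, 7 fek H, 8 la:s H, 9 so:s H.
Parse left to right (heavy = foot alone; LL = one foot; stranded L unfooted): (ˈglug) (ˈsen) (ˈbo:s) (ˈri:) (ˈmo:n) (ˈfet) (ˈfek) (ˈla:s) (ˈso:s).
Foot heads: 1, 2, 3, 4, 5, 6, 7, 8, 9.
Primary stress on the leftmost head = syllable 1.
Secondary stress on 2, 3, 4, 5, 6, 7, 8, 9: ˈglug.ˌsen.ˌbo:s.ˌri:.ˌmo:n.ˌfet.ˌfek.ˌla:s.ˌso:s.

primary 1, secondary 2, 3, 4, 5, 6, 7, 8, 9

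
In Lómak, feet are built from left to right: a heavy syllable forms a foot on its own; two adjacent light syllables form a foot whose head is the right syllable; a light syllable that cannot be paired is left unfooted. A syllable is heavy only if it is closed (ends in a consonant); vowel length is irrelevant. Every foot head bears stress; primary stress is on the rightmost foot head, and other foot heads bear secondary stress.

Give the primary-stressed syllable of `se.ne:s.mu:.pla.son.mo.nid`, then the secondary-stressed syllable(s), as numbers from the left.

Weights: 1 se L, 2 ne:s H, 3 mu: L, 4 pla L, 5 son H, 6 mo L, 7 nid H.
Parse left to right (heavy = foot alone; LL = one foot; stranded L unfooted): se (ˈne:s) (mu:.ˈpla) (ˈson) mo (ˈnid).
Foot heads: 2, 4, 5, 7.
Primary stress on the rightmost head = syllable 7.
Secondary stress on 2, 4, 5: se.ˌne:s.mu:.ˌpla.ˌson.mo.ˈnid.

primary 7, secondary 2, 4, 5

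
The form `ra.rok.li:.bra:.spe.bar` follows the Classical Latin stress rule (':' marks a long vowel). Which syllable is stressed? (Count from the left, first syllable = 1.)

4

Classical Latin: stress the penult if heavy (long vowel or closed), else the antepenult.
Weights: 4 bra: H, 5 spe L, 6 bar H.
The penult (syllable 5, spe) is light, so stress falls on the antepenult (syllable 4, bra:).
Stress on syllable 4: ra.rok.li:.ˈbra:.spe.bar.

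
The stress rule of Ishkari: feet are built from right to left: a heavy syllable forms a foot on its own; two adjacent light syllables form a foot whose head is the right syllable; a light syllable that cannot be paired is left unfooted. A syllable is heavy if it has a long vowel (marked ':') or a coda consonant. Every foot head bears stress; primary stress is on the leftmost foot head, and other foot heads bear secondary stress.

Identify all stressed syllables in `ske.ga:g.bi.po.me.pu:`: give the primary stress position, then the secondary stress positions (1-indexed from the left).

primary 2, secondary 5, 6

Weights: 1 ske L, 2 ga:g H, 3 bi L, 4 po L, 5 me L, 6 pu: H.
Parse right to left (heavy = foot alone; LL = one foot; stranded L unfooted): ske (ˈga:g) bi (po.ˈme) (ˈpu:).
Foot heads: 2, 5, 6.
Primary stress on the leftmost head = syllable 2.
Secondary stress on 5, 6: ske.ˈga:g.bi.po.ˌme.ˌpu:.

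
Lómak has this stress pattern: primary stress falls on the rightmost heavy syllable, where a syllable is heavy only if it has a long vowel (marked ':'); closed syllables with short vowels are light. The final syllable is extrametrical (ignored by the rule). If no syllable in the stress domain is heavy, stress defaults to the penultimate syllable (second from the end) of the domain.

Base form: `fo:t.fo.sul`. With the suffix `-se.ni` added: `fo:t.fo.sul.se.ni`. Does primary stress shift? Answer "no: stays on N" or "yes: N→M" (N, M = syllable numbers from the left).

no: stays on 1

Base `fo:t.fo.sul` (3 syllables):
  The final syllable (3, sul) is extrametrical; the stress domain is syllables 1–2.
  Weights: 1 fo:t H, 2 fo L.
  Heavy syllables in the domain: 1. The rightmost is syllable 1 (fo:t).
  → primary stress on syllable 1.
Suffixed `fo:t.fo.sul.se.ni` (5 syllables):
  The final syllable (5, ni) is extrametrical; the stress domain is syllables 1–4.
  Weights: 1 fo:t H, 2 fo L, 3 sul L, 4 se L.
  Heavy syllables in the domain: 1. The rightmost is syllable 1 (fo:t).
  → primary stress on syllable 1.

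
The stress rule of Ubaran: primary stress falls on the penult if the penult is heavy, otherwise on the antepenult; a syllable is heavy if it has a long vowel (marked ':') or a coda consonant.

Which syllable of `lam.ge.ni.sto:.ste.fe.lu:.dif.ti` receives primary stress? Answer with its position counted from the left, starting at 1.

Weights: 7 lu: H, 8 dif H, 9 ti L.
The penult (syllable 8, dif) is heavy, so it takes stress.
Primary stress: syllable 8 → lam.ge.ni.sto:.ste.fe.lu:.ˈdif.ti.

8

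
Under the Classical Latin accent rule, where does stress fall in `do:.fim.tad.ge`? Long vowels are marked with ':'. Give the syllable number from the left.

3

Classical Latin: stress the penult if heavy (long vowel or closed), else the antepenult.
Weights: 2 fim H, 3 tad H, 4 ge L.
The penult (syllable 3, tad) is heavy, so it takes stress.
Stress on syllable 3: do:.fim.ˈtad.ge.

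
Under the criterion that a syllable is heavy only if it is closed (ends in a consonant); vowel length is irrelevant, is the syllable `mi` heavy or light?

light

`mi`: short vowel, open (no coda). Open (no coda) → light.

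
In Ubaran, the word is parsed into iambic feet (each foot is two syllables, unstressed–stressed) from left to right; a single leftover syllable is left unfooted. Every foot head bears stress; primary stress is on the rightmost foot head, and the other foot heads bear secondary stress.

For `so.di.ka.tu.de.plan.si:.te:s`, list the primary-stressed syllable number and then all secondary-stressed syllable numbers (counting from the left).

Parse left to right into iambic (σˈσ) feet: (so.ˈdi) (ka.ˈtu) (de.ˈplan) (si:.ˈte:s).
Foot heads (stressed positions): 2, 4, 6, 8.
End Rule Rightmost: primary stress on the rightmost head = syllable 8.
Secondary stress on 2, 4, 6: so.ˌdi.ka.ˌtu.de.ˌplan.si:.ˈte:s.

primary 8, secondary 2, 4, 6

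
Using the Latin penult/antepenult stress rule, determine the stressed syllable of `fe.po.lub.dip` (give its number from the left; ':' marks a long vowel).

3

Classical Latin: stress the penult if heavy (long vowel or closed), else the antepenult.
Weights: 2 po L, 3 lub H, 4 dip H.
The penult (syllable 3, lub) is heavy, so it takes stress.
Stress on syllable 3: fe.po.ˈlub.dip.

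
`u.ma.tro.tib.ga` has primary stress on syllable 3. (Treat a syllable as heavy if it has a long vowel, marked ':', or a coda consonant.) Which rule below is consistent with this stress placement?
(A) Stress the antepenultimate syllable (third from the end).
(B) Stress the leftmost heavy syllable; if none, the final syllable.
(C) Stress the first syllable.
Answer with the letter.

Rule A → syllable 3 ✓.
Rule B → syllable 4 (observed: 3).
Rule C → syllable 1 (observed: 3).

A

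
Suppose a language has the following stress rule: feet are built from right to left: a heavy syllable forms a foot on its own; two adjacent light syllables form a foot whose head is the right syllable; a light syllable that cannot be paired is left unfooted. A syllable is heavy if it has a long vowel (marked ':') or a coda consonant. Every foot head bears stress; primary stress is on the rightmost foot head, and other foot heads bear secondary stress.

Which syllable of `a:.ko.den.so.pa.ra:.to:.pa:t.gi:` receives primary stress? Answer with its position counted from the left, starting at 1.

Weights: 1 a: H, 2 ko L, 3 den H, 4 so L, 5 pa L, 6 ra: H, 7 to: H, 8 pa:t H, 9 gi: H.
Parse right to left (heavy = foot alone; LL = one foot; stranded L unfooted): (ˈa:) ko (ˈden) (so.ˈpa) (ˈra:) (ˈto:) (ˈpa:t) (ˈgi:).
Foot heads: 1, 3, 5, 6, 7, 8, 9.
Primary stress on the rightmost head = syllable 9.
Primary stress: syllable 9 → a:.ko.den.so.pa.ra:.to:.pa:t.ˈgi:.

9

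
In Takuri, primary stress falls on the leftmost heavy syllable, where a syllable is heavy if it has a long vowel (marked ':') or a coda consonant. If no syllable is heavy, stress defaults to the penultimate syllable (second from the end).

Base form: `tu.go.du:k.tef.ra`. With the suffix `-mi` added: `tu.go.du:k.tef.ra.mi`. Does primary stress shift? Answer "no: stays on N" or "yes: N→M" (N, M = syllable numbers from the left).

no: stays on 3

Base `tu.go.du:k.tef.ra` (5 syllables):
  Weights: 1 tu L, 2 go L, 3 du:k H, 4 tef H, 5 ra L.
  Heavy syllables in the domain: 3, 4. The leftmost is syllable 3 (du:k).
  → primary stress on syllable 3.
Suffixed `tu.go.du:k.tef.ra.mi` (6 syllables):
  Weights: 1 tu L, 2 go L, 3 du:k H, 4 tef H, 5 ra L, 6 mi L.
  Heavy syllables in the domain: 3, 4. The leftmost is syllable 3 (du:k).
  → primary stress on syllable 3.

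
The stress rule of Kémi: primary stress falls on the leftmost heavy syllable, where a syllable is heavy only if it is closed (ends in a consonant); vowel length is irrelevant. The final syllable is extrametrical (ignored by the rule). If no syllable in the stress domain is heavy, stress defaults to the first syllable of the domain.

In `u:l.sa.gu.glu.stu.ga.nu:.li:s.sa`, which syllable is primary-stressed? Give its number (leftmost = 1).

The final syllable (9, sa) is extrametrical; the stress domain is syllables 1–8.
Weights: 1 u:l H, 2 sa L, 3 gu L, 4 glu L, 5 stu L, 6 ga L, 7 nu: L, 8 li:s H.
Heavy syllables in the domain: 1, 8. The leftmost is syllable 1 (u:l).
Primary stress: syllable 1 → ˈu:l.sa.gu.glu.stu.ga.nu:.li:s.sa.

1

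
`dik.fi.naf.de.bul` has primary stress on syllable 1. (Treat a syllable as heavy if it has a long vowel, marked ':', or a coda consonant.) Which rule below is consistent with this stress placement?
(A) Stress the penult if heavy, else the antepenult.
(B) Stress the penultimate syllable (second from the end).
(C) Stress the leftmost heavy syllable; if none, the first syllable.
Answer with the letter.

C

Rule A → syllable 3 (observed: 1).
Rule B → syllable 4 (observed: 1).
Rule C → syllable 1 ✓.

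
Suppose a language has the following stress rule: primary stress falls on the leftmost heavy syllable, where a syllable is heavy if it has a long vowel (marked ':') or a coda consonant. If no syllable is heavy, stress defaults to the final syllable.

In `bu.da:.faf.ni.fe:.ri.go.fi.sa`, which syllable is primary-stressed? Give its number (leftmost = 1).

2

Weights: 1 bu L, 2 da: H, 3 faf H, 4 ni L, 5 fe: H, 6 ri L, 7 go L, 8 fi L, 9 sa L.
Heavy syllables in the domain: 2, 3, 5. The leftmost is syllable 2 (da:).
Primary stress: syllable 2 → bu.ˈda:.faf.ni.fe:.ri.go.fi.sa.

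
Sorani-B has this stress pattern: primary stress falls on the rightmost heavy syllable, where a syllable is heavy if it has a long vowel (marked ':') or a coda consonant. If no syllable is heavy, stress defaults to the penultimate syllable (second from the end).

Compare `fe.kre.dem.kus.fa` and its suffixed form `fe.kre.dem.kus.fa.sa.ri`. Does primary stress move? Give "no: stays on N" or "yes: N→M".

no: stays on 4

Base `fe.kre.dem.kus.fa` (5 syllables):
  Weights: 1 fe L, 2 kre L, 3 dem H, 4 kus H, 5 fa L.
  Heavy syllables in the domain: 3, 4. The rightmost is syllable 4 (kus).
  → primary stress on syllable 4.
Suffixed `fe.kre.dem.kus.fa.sa.ri` (7 syllables):
  Weights: 1 fe L, 2 kre L, 3 dem H, 4 kus H, 5 fa L, 6 sa L, 7 ri L.
  Heavy syllables in the domain: 3, 4. The rightmost is syllable 4 (kus).
  → primary stress on syllable 4.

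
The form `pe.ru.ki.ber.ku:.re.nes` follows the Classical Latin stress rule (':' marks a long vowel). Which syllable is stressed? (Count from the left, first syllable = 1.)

Classical Latin: stress the penult if heavy (long vowel or closed), else the antepenult.
Weights: 5 ku: H, 6 re L, 7 nes H.
The penult (syllable 6, re) is light, so stress falls on the antepenult (syllable 5, ku:).
Stress on syllable 5: pe.ru.ki.ber.ˈku:.re.nes.

5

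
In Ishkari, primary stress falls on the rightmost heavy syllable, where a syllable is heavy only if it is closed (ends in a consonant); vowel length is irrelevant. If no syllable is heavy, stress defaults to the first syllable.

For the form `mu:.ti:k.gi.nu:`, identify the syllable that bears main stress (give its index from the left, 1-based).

2

Weights: 1 mu: L, 2 ti:k H, 3 gi L, 4 nu: L.
Heavy syllables in the domain: 2. The rightmost is syllable 2 (ti:k).
Primary stress: syllable 2 → mu:.ˈti:k.gi.nu:.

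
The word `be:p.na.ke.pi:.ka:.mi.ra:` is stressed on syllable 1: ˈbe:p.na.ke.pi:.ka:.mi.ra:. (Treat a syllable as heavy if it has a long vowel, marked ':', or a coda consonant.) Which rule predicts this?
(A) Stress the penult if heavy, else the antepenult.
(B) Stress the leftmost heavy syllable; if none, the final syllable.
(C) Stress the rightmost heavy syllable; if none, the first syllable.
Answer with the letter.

Rule A → syllable 5 (observed: 1).
Rule B → syllable 1 ✓.
Rule C → syllable 7 (observed: 1).

B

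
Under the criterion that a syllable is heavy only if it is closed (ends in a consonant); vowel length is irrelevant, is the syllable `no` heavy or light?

light

`no`: short vowel, open (no coda). Open (no coda) → light.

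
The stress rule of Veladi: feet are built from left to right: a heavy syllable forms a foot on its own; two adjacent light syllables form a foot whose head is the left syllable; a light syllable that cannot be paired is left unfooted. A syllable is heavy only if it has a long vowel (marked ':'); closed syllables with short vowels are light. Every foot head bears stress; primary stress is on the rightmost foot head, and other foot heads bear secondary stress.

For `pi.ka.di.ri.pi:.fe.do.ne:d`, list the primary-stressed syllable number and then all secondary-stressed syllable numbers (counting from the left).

Weights: 1 pi L, 2 ka L, 3 di L, 4 ri L, 5 pi: H, 6 fe L, 7 do L, 8 ne:d H.
Parse left to right (heavy = foot alone; LL = one foot; stranded L unfooted): (ˈpi.ka) (ˈdi.ri) (ˈpi:) (ˈfe.do) (ˈne:d).
Foot heads: 1, 3, 5, 6, 8.
Primary stress on the rightmost head = syllable 8.
Secondary stress on 1, 3, 5, 6: ˌpi.ka.ˌdi.ri.ˌpi:.ˌfe.do.ˈne:d.

primary 8, secondary 1, 3, 5, 6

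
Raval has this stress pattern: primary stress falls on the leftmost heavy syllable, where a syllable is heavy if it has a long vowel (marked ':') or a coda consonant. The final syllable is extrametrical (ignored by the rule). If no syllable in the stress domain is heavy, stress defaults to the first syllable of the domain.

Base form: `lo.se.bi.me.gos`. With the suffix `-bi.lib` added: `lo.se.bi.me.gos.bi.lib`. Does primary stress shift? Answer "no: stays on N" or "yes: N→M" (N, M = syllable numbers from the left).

yes: 1→5

Base `lo.se.bi.me.gos` (5 syllables):
  The final syllable (5, gos) is extrametrical; the stress domain is syllables 1–4.
  Weights: 1 lo L, 2 se L, 3 bi L, 4 me L.
  No heavy syllable in the domain; default to the first syllable of the domain = syllable 1.
  → primary stress on syllable 1.
Suffixed `lo.se.bi.me.gos.bi.lib` (7 syllables):
  The final syllable (7, lib) is extrametrical; the stress domain is syllables 1–6.
  Weights: 1 lo L, 2 se L, 3 bi L, 4 me L, 5 gos H, 6 bi L.
  Heavy syllables in the domain: 5. The leftmost is syllable 5 (gos).
  → primary stress on syllable 5.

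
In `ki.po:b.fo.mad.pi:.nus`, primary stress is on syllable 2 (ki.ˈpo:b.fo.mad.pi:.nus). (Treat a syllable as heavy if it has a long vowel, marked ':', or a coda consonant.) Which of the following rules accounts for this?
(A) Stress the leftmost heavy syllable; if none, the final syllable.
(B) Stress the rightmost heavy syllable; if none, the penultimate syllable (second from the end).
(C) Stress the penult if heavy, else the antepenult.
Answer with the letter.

Rule A → syllable 2 ✓.
Rule B → syllable 6 (observed: 2).
Rule C → syllable 5 (observed: 2).

A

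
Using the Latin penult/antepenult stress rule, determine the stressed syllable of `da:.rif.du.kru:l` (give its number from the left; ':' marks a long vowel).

2

Classical Latin: stress the penult if heavy (long vowel or closed), else the antepenult.
Weights: 2 rif H, 3 du L, 4 kru:l H.
The penult (syllable 3, du) is light, so stress falls on the antepenult (syllable 2, rif).
Stress on syllable 2: da:.ˈrif.du.kru:l.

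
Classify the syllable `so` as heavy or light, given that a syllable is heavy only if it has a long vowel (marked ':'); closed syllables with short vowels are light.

`so`: short vowel, open (no coda). Short vowel → light.

light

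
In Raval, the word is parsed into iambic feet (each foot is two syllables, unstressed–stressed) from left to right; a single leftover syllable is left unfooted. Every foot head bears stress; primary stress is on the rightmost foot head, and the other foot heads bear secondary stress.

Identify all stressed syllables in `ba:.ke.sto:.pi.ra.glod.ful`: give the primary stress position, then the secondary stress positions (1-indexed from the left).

primary 6, secondary 2, 4

Parse left to right into iambic (σˈσ) feet: (ba:.ˈke) (sto:.ˈpi) (ra.ˈglod) ful. Syllable 7 is left unfooted.
Foot heads (stressed positions): 2, 4, 6.
End Rule Rightmost: primary stress on the rightmost head = syllable 6.
Secondary stress on 2, 4: ba:.ˌke.sto:.ˌpi.ra.ˈglod.ful.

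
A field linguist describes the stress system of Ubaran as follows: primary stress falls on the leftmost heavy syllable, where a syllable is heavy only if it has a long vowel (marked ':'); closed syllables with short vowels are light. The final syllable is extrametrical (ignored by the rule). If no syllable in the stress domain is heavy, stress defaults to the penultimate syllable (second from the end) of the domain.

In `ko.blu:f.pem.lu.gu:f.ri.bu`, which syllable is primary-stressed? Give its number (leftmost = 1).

2

The final syllable (7, bu) is extrametrical; the stress domain is syllables 1–6.
Weights: 1 ko L, 2 blu:f H, 3 pem L, 4 lu L, 5 gu:f H, 6 ri L.
Heavy syllables in the domain: 2, 5. The leftmost is syllable 2 (blu:f).
Primary stress: syllable 2 → ko.ˈblu:f.pem.lu.gu:f.ri.bu.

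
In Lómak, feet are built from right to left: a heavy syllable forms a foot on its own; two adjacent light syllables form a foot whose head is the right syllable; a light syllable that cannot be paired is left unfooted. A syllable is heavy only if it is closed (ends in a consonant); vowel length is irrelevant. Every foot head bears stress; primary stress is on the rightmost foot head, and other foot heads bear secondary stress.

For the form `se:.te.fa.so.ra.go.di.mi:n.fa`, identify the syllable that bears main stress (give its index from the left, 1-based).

Weights: 1 se: L, 2 te L, 3 fa L, 4 so L, 5 ra L, 6 go L, 7 di L, 8 mi:n H, 9 fa L.
Parse right to left (heavy = foot alone; LL = one foot; stranded L unfooted): se: (te.ˈfa) (so.ˈra) (go.ˈdi) (ˈmi:n) fa.
Foot heads: 3, 5, 7, 8.
Primary stress on the rightmost head = syllable 8.
Primary stress: syllable 8 → se:.te.fa.so.ra.go.di.ˈmi:n.fa.

8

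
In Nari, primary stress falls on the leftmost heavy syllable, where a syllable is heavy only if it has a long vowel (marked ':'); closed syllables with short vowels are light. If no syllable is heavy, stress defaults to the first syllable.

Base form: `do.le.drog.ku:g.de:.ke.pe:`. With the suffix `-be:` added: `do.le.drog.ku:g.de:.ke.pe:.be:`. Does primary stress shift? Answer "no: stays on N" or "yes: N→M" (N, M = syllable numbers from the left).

no: stays on 4

Base `do.le.drog.ku:g.de:.ke.pe:` (7 syllables):
  Weights: 1 do L, 2 le L, 3 drog L, 4 ku:g H, 5 de: H, 6 ke L, 7 pe: H.
  Heavy syllables in the domain: 4, 5, 7. The leftmost is syllable 4 (ku:g).
  → primary stress on syllable 4.
Suffixed `do.le.drog.ku:g.de:.ke.pe:.be:` (8 syllables):
  Weights: 1 do L, 2 le L, 3 drog L, 4 ku:g H, 5 de: H, 6 ke L, 7 pe: H, 8 be: H.
  Heavy syllables in the domain: 4, 5, 7, 8. The leftmost is syllable 4 (ku:g).
  → primary stress on syllable 4.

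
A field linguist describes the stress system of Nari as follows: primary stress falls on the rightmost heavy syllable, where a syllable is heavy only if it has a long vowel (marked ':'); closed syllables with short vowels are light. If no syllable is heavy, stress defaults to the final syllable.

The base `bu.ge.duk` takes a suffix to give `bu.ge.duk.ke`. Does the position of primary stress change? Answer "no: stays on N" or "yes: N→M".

yes: 3→4

Base `bu.ge.duk` (3 syllables):
  Weights: 1 bu L, 2 ge L, 3 duk L.
  No heavy syllable in the domain; default to the final syllable = syllable 3.
  → primary stress on syllable 3.
Suffixed `bu.ge.duk.ke` (4 syllables):
  Weights: 1 bu L, 2 ge L, 3 duk L, 4 ke L.
  No heavy syllable in the domain; default to the final syllable = syllable 4.
  → primary stress on syllable 4.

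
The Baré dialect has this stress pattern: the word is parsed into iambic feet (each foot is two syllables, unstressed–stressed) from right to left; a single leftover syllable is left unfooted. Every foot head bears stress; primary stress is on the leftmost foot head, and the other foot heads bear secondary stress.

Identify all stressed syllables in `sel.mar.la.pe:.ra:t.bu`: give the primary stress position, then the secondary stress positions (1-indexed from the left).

primary 2, secondary 4, 6

Parse right to left into iambic (σˈσ) feet: (sel.ˈmar) (la.ˈpe:) (ra:t.ˈbu).
Foot heads (stressed positions): 2, 4, 6.
End Rule Leftmost: primary stress on the leftmost head = syllable 2.
Secondary stress on 4, 6: sel.ˈmar.la.ˌpe:.ra:t.ˌbu.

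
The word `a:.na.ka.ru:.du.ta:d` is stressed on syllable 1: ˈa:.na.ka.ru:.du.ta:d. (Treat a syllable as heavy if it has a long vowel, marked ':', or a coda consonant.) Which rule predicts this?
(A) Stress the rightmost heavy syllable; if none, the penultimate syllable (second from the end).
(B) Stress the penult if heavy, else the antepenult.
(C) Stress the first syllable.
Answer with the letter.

C

Rule A → syllable 6 (observed: 1).
Rule B → syllable 4 (observed: 1).
Rule C → syllable 1 ✓.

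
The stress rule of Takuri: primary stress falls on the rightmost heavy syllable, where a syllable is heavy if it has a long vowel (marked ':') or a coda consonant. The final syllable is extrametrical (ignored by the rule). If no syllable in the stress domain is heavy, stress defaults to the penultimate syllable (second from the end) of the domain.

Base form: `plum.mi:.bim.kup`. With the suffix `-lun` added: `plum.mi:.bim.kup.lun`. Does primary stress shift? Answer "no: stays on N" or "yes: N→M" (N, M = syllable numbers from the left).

Base `plum.mi:.bim.kup` (4 syllables):
  The final syllable (4, kup) is extrametrical; the stress domain is syllables 1–3.
  Weights: 1 plum H, 2 mi: H, 3 bim H.
  Heavy syllables in the domain: 1, 2, 3. The rightmost is syllable 3 (bim).
  → primary stress on syllable 3.
Suffixed `plum.mi:.bim.kup.lun` (5 syllables):
  The final syllable (5, lun) is extrametrical; the stress domain is syllables 1–4.
  Weights: 1 plum H, 2 mi: H, 3 bim H, 4 kup H.
  Heavy syllables in the domain: 1, 2, 3, 4. The rightmost is syllable 4 (kup).
  → primary stress on syllable 4.

yes: 3→4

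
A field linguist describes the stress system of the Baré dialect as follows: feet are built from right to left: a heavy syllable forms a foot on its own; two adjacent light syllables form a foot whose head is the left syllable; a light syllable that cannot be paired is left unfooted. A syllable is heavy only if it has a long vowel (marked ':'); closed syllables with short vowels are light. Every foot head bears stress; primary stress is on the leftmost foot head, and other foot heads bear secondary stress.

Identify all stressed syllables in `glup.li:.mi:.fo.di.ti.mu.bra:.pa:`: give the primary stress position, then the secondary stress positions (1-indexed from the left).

Weights: 1 glup L, 2 li: H, 3 mi: H, 4 fo L, 5 di L, 6 ti L, 7 mu L, 8 bra: H, 9 pa: H.
Parse right to left (heavy = foot alone; LL = one foot; stranded L unfooted): glup (ˈli:) (ˈmi:) (ˈfo.di) (ˈti.mu) (ˈbra:) (ˈpa:).
Foot heads: 2, 3, 4, 6, 8, 9.
Primary stress on the leftmost head = syllable 2.
Secondary stress on 3, 4, 6, 8, 9: glup.ˈli:.ˌmi:.ˌfo.di.ˌti.mu.ˌbra:.ˌpa:.

primary 2, secondary 3, 4, 6, 8, 9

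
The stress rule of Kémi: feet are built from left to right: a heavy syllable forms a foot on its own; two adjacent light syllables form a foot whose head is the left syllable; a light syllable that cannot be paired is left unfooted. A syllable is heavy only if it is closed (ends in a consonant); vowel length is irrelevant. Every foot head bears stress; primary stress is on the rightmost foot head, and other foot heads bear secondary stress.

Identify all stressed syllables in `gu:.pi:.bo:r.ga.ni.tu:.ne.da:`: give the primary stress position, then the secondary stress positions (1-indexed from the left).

Weights: 1 gu: L, 2 pi: L, 3 bo:r H, 4 ga L, 5 ni L, 6 tu: L, 7 ne L, 8 da: L.
Parse left to right (heavy = foot alone; LL = one foot; stranded L unfooted): (ˈgu:.pi:) (ˈbo:r) (ˈga.ni) (ˈtu:.ne) da:.
Foot heads: 1, 3, 4, 6.
Primary stress on the rightmost head = syllable 6.
Secondary stress on 1, 3, 4: ˌgu:.pi:.ˌbo:r.ˌga.ni.ˈtu:.ne.da:.

primary 6, secondary 1, 3, 4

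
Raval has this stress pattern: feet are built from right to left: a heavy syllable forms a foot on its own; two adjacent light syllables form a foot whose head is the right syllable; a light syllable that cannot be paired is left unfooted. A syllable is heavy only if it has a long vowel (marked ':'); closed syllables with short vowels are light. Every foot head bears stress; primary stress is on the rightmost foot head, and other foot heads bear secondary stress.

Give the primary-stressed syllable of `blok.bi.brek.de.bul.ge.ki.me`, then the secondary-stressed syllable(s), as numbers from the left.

Weights: 1 blok L, 2 bi L, 3 brek L, 4 de L, 5 bul L, 6 ge L, 7 ki L, 8 me L.
Parse right to left (heavy = foot alone; LL = one foot; stranded L unfooted): (blok.ˈbi) (brek.ˈde) (bul.ˈge) (ki.ˈme).
Foot heads: 2, 4, 6, 8.
Primary stress on the rightmost head = syllable 8.
Secondary stress on 2, 4, 6: blok.ˌbi.brek.ˌde.bul.ˌge.ki.ˈme.

primary 8, secondary 2, 4, 6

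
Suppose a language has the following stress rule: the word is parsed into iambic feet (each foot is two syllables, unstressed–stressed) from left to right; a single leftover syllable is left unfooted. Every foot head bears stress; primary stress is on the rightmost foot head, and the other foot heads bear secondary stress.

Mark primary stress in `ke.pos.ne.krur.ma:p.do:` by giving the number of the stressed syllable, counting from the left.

Parse left to right into iambic (σˈσ) feet: (ke.ˈpos) (ne.ˈkrur) (ma:p.ˈdo:).
Foot heads (stressed positions): 2, 4, 6.
End Rule Rightmost: primary stress on the rightmost head = syllable 6.
Primary stress: syllable 6 → ke.pos.ne.krur.ma:p.ˈdo:.

6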